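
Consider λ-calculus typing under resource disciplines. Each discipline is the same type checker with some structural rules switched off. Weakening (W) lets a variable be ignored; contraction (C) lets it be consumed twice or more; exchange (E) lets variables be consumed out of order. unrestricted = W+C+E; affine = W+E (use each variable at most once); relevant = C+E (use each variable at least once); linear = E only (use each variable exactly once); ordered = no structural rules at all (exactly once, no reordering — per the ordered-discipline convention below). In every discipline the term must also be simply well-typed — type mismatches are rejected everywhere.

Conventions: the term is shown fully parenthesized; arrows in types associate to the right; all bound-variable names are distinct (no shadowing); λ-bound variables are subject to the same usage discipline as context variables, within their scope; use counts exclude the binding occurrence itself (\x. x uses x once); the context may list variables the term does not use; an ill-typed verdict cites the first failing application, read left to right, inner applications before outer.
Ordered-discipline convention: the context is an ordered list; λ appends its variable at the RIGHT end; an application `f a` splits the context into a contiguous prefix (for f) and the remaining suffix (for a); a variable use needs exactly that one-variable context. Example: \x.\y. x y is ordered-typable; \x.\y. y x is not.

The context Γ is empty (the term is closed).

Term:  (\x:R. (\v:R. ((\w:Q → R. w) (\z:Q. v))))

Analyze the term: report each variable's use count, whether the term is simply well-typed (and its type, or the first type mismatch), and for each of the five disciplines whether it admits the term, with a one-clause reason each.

counts: x [bound]: 0×, v [bound]: 1×, w [bound]: 1×, z [bound]: 0×
uses in reading order: w, v
typing: well-typed — term : R → R → Q → R
ordered: ✗ — needs weakening: x, z unused
linear: ✗ — needs weakening: x, z unused
affine: ✓ — no duplicate uses among x, v, w, z
relevant: ✗ — needs weakening: x, z unused
unrestricted: ✓ — simply typable at R → R → Q → R; W, C, E all held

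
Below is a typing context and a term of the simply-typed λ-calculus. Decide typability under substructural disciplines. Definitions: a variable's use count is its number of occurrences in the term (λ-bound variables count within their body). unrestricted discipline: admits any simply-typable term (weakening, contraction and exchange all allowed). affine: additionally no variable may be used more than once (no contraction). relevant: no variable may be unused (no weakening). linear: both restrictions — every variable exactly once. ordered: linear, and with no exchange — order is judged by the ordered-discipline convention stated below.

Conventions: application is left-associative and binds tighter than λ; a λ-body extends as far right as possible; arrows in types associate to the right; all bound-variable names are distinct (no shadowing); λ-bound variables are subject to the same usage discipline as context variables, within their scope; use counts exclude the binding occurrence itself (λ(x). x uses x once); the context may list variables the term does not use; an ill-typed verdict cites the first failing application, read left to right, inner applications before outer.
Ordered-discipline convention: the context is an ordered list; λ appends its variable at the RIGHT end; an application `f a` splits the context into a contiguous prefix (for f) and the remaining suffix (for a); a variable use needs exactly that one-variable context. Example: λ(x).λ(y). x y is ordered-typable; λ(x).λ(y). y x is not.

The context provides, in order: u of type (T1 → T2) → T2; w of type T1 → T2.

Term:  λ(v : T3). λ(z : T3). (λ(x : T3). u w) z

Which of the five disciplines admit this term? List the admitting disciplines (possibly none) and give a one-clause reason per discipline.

accepted by: affine, unrestricted
variable uses: u=1; w=1; v (λ-bound)=0; z (λ-bound)=1; x (λ-bound)=0
left-to-right use order: u, w, z
typing: well-typed at T3 → T3 → T2
ordered: ✗ — v, x never used (weakening)
linear: ✗ — v, x never used (weakening)
affine: ✓ — none of u, w, v, z, x used more than once
relevant: ✗ — v, x never used (weakening)
unrestricted: ✓ — type-checks (T3 → T3 → T2) and nothing is barred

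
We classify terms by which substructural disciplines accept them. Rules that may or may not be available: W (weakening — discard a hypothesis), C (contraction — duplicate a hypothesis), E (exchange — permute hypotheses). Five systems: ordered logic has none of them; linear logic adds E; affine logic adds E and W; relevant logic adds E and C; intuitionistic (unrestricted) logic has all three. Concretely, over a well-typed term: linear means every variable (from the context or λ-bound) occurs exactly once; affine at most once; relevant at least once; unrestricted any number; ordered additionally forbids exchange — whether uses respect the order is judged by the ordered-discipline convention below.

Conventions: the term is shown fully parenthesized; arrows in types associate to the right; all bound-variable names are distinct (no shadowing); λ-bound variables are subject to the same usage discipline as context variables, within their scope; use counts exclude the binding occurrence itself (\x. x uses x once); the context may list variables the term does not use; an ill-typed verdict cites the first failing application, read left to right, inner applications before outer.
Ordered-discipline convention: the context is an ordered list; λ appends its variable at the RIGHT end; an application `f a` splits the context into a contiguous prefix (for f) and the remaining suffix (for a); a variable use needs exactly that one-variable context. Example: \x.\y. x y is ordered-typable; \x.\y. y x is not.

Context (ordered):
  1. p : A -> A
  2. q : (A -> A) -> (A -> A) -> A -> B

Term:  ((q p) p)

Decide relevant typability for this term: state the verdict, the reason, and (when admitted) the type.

yes — none of p, q goes unused; term : A -> B
use counts: p: 2×, q: 1×
order of uses: q, p, p
typing: well-typed — term : A -> B
all disciplines: ordered ✗; linear ✗; affine ✗; relevant ✓; unrestricted ✓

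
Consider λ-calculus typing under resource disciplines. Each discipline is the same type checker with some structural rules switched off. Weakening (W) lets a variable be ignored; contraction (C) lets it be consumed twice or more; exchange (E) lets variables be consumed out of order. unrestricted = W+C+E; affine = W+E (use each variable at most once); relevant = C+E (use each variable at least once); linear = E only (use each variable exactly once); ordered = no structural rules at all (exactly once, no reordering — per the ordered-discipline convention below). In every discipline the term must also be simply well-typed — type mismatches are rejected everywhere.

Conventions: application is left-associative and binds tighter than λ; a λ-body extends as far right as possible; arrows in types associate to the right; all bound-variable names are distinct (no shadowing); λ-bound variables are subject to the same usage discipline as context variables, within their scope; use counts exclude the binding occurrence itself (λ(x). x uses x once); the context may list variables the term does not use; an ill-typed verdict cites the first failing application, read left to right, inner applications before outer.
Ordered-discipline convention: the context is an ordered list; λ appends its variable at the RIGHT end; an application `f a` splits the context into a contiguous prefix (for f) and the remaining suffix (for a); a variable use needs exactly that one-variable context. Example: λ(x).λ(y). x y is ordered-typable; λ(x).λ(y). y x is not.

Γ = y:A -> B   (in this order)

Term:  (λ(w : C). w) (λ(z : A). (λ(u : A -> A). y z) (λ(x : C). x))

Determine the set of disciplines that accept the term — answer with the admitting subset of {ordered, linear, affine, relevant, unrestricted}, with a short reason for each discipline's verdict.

accepted by: none
counts: y=1; w [bound]=1; z [bound]=1; u [bound]=0; x [bound]=1
uses in reading order: w, y, z, x
typing: ill-typed: a function awaiting A -> A gets C -> C
ordered: ✗ — not simply typable
linear: ✗ — fails simple typing
affine: ✗ — a type mismatch blocks all five
relevant: ✗ — the type mismatch rejects it
unrestricted: ✗ — not simply typable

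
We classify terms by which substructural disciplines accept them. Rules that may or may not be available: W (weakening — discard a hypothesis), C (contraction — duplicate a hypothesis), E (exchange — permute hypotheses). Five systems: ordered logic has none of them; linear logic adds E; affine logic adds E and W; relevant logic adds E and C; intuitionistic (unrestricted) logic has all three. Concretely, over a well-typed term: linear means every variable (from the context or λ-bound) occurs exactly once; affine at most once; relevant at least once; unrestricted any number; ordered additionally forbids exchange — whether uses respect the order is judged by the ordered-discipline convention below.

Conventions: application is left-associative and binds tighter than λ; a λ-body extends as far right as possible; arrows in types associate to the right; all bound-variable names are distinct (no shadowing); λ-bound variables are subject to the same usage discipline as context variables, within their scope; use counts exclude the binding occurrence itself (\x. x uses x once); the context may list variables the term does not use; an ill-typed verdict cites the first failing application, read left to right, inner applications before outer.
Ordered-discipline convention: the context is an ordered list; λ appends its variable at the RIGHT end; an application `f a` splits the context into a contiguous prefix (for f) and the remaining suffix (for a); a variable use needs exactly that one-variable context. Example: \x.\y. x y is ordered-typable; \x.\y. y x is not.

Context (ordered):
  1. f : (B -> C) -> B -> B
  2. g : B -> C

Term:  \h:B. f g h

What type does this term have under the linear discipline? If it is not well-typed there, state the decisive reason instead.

term : B -> B
variable uses: f: 1; g: 1; h (bound): 1
order of uses: f, g, h
typing: well-typed — term : B -> B
per-discipline verdicts: ordered ✓, linear ✓, affine ✓, relevant ✓, unrestricted ✓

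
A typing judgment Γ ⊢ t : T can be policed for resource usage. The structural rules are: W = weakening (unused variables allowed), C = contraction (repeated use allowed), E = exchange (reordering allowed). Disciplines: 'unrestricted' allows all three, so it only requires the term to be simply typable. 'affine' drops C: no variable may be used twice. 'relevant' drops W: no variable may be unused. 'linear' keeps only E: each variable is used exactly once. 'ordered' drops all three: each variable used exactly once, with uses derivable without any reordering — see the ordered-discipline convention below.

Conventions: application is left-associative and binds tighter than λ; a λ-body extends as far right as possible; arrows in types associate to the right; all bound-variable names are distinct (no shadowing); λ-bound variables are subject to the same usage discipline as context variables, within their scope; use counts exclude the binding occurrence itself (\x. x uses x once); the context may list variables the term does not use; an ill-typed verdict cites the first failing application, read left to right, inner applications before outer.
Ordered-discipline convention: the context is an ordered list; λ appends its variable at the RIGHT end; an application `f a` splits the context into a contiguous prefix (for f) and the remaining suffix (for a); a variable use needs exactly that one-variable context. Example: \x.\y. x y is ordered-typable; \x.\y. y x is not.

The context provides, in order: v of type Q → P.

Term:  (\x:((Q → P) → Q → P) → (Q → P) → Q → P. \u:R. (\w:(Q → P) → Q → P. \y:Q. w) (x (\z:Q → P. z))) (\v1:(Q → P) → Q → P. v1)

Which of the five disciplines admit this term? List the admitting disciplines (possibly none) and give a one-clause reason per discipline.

accepted by: affine, unrestricted
usage: v ×0, x (λ-bound) ×1, u (λ-bound) ×0, w (λ-bound) ×1, y (λ-bound) ×0, z (λ-bound) ×1, v1 (λ-bound) ×1
use order (left to right): w, x, z, v1
typing: the term checks, with type R → Q → (Q → P) → Q → P
ordered: ✗, needs weakening: v, u, y unused
linear: ✗, needs weakening: v, u, y unused
affine: ✓, v, x, u, w, y, z, v1: no repeats, contraction unneeded
relevant: ✗, needs weakening: v, u, y unused
unrestricted: ✓, typability at R → Q → (Q → P) → Q → P is all that's needed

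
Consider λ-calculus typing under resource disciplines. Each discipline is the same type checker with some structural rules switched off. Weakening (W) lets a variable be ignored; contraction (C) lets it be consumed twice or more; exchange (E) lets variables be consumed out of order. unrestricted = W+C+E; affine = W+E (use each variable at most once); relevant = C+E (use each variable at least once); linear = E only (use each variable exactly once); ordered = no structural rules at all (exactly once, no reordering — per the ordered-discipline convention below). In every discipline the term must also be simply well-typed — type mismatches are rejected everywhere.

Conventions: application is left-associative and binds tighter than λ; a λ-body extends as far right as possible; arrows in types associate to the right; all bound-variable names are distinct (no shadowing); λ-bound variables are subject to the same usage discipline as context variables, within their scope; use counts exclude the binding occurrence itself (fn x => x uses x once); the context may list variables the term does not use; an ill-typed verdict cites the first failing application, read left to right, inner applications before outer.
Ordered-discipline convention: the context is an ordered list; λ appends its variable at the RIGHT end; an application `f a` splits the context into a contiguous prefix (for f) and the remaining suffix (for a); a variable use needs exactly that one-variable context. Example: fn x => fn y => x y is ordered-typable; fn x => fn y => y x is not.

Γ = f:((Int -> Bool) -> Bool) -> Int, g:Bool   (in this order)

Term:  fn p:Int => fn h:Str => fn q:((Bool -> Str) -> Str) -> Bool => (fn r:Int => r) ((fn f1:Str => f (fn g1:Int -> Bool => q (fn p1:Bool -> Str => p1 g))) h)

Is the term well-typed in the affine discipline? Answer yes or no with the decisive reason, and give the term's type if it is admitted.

yes — f, g, p, h, q, r, f1, g1, p1: no repeats, contraction unneeded; term : Int -> Str -> (((Bool -> Str) -> Str) -> Bool) -> Int
use counts: f: 1×, g: 1×, p (λ-bound): 0×, h (λ-bound): 1×, q (λ-bound): 1×, r (λ-bound): 1×, f1 (λ-bound): 0×, g1 (λ-bound): 0×, p1 (λ-bound): 1×
left-to-right use order: r, f, q, p1, g, h
typing: well-typed — term : Int -> Str -> (((Bool -> Str) -> Str) -> Bool) -> Int
summary: ordered ✗ | linear ✗ | affine ✓ | relevant ✗ | unrestricted ✓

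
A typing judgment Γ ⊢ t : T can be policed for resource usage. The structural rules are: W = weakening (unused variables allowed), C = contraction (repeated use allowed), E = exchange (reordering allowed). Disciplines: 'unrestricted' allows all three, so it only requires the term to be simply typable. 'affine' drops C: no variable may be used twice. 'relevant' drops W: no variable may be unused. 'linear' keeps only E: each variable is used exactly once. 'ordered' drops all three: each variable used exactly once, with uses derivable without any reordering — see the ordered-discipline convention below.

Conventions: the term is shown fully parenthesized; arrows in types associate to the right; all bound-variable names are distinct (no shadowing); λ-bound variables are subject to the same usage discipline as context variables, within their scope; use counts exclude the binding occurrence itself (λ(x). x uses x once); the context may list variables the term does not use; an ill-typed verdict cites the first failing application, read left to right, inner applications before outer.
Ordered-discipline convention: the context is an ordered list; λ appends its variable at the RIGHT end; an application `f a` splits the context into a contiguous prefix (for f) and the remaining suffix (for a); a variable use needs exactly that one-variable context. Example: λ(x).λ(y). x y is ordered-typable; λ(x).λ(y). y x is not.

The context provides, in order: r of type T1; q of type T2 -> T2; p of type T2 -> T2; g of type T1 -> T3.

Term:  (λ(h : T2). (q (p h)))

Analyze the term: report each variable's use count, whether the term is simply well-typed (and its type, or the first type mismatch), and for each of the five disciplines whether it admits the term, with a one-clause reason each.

counts: r ×0; q ×1; p ×1; g ×0; h (bound) ×1
left-to-right use order: q, p, h
typing: well-typed — term : T2 -> T2
ordered ✗ (r, g never used (weakening))
linear ✗ (r, g never used (weakening))
affine ✓ (at most one use each (r, q, p, g, h))
relevant ✗ (r, g never used (weakening))
unrestricted ✓ (typability at T2 -> T2 is all that's needed)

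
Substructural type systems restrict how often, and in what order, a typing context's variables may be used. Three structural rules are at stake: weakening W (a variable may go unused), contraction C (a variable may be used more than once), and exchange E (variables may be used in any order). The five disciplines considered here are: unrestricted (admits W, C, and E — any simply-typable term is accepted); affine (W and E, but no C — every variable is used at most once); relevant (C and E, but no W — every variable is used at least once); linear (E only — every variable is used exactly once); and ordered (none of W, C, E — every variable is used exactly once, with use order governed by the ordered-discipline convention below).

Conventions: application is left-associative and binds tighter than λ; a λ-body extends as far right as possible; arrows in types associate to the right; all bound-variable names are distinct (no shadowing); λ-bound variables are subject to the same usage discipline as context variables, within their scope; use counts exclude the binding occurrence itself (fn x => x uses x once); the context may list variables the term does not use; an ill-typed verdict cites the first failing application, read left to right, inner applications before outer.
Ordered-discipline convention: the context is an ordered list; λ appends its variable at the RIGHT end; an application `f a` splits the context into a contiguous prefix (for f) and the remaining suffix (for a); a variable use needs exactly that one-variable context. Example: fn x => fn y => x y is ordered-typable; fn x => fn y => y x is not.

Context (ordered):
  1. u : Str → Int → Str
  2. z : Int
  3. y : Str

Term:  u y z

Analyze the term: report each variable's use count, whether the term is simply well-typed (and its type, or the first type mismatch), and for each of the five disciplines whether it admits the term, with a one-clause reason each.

counts: u ×1, z ×1, y ×1
uses in reading order: u, y, z
typing: ✓ — Str
ordered: ✗, no contiguous prefix/suffix split fits u, y, z
linear: ✓, single use per variable (u, z, y)
affine: ✓, no duplicate uses among u, z, y
relevant: ✓, every one of u, z, y appears
unrestricted: ✓, simply typable at Str; W, C, E all held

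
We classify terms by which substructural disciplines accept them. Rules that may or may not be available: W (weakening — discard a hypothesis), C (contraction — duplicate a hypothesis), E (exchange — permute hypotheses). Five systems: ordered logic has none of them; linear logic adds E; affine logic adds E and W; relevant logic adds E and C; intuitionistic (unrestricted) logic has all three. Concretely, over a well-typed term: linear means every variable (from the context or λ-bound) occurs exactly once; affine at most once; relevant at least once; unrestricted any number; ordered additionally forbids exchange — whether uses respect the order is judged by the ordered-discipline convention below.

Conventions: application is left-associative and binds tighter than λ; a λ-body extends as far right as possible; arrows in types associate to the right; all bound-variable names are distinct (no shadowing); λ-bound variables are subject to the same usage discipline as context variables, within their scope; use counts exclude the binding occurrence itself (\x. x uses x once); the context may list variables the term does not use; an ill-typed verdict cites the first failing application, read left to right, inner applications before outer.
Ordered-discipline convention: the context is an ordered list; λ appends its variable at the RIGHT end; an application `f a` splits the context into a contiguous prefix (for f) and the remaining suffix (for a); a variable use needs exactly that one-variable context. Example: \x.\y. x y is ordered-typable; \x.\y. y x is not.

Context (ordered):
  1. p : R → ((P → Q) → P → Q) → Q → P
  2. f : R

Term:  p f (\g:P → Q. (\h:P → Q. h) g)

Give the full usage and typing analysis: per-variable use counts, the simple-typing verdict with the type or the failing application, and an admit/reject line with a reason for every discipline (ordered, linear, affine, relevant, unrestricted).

variable uses: p ×1, f ×1, g (bound) ×1, h (bound) ×1
left-to-right use order: p, f, h, g
typing: well-typed — term : Q → P
ordered: ✓, p, f, g, h: once each, no exchange needed
linear: ✓, each of p, f, g, h used exactly once
affine: ✓, p, f, g, h: no repeats, contraction unneeded
relevant: ✓, at least one use each (p, f, g, h)
unrestricted: ✓, typability at Q → P is all that's needed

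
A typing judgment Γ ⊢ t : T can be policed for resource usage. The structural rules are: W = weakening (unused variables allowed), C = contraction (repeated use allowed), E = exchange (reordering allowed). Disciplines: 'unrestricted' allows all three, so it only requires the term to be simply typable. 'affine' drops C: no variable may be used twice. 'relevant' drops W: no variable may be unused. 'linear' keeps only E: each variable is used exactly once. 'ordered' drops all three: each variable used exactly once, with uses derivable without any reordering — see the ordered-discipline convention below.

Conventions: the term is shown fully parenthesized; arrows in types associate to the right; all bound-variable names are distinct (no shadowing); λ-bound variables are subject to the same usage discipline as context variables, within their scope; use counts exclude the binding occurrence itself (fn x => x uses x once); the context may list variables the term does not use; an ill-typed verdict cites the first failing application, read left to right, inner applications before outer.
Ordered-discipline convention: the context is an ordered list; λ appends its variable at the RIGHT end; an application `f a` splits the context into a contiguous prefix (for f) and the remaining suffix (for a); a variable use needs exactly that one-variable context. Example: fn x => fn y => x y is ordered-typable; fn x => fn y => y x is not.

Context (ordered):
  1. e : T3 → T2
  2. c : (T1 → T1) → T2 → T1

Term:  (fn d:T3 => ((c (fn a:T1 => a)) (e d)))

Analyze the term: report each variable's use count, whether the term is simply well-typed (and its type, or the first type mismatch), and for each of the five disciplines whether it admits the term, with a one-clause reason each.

use counts: e=1; c=1; d (bound)=1; a (bound)=1
uses in reading order: c, a, e, d
typing: ✓ — T3 → T1
ordered ✗ (no contiguous prefix/suffix split fits c, a, e, d)
linear ✓ (exactly-once usage across e, c, d, a)
affine ✓ (no duplicate uses among e, c, d, a)
relevant ✓ (every one of e, c, d, a appears)
unrestricted ✓ (well-typed at T3 → T1; no restrictions here)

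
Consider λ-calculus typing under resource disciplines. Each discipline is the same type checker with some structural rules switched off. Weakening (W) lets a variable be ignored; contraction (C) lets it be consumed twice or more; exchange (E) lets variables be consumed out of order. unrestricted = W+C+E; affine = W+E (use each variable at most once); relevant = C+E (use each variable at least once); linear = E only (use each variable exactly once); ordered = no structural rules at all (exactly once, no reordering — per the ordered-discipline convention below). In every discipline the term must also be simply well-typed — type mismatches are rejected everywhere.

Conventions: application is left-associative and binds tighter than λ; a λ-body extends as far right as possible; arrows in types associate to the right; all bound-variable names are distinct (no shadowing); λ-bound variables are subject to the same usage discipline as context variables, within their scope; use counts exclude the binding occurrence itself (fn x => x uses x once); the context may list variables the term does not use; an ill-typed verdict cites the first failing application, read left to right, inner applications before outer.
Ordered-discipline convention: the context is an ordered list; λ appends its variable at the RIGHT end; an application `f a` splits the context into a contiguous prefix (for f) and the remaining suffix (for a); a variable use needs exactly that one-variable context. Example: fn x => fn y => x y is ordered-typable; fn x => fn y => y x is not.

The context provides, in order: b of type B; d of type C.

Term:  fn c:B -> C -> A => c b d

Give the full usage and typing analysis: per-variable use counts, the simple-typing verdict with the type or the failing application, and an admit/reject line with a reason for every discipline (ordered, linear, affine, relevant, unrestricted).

usage: b ×1; d ×1; c (λ-bound) ×1
uses in reading order: c, b, d
typing: well-typed — term : (B -> C -> A) -> A
ordered ✗ (no contiguous prefix/suffix split fits c, b, d)
linear ✓ (b, d, c: one use apiece)
affine ✓ (at most one use each (b, d, c))
relevant ✓ (none of b, d, c goes unused)
unrestricted ✓ (type-checks ((B -> C -> A) -> A) and nothing is barred)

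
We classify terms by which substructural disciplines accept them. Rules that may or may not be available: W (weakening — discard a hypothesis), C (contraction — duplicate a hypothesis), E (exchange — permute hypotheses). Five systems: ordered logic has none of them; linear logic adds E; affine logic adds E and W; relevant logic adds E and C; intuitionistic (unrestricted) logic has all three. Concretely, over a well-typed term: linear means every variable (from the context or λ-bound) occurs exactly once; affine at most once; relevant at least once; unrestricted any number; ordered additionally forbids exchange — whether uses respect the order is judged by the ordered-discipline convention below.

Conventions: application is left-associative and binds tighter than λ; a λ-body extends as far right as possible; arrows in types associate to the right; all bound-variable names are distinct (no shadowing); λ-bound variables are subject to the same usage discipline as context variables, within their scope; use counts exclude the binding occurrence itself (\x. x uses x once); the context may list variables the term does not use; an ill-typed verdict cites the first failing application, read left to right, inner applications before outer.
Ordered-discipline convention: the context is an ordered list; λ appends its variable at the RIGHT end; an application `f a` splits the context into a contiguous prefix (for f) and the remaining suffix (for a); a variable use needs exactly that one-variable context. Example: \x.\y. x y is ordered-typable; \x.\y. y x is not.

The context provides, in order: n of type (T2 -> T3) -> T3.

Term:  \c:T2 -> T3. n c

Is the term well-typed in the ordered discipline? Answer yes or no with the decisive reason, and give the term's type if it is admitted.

yes — single-use (n, c), ordered derivation ok; term : (T2 -> T3) -> T3
variable uses: n=1; c [bound]=1
order of uses: n, c
typing: ✓ — (T2 -> T3) -> T3
summary: ordered ✓; linear ✓; affine ✓; relevant ✓; unrestricted ✓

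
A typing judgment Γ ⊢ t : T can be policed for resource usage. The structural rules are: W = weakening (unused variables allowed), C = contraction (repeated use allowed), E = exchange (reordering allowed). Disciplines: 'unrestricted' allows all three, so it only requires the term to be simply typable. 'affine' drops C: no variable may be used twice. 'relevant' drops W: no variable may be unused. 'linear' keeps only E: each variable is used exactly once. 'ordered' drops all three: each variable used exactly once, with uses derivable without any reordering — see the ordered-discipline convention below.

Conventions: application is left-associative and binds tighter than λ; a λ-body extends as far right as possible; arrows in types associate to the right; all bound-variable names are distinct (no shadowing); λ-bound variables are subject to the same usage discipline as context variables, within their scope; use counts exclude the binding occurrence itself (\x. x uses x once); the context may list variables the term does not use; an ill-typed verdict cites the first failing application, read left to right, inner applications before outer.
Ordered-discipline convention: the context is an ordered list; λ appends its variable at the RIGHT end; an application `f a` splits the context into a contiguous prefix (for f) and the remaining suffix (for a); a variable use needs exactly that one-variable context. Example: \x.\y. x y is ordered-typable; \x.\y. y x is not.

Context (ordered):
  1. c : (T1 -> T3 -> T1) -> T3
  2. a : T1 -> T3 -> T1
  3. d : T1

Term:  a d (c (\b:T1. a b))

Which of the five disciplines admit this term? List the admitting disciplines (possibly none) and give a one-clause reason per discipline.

admitted in: relevant, unrestricted
counts: c=1, a=2, d=1, b (λ-bound)=1
uses in reading order: a, d, c, a, b
typing: the term checks, with type T1
ordered ✗ (uses contraction: a ×2)
linear ✗ (uses contraction: a ×2)
affine ✗ (uses contraction: a ×2)
relevant ✓ (c, a, d, b: all used, weakening unneeded)
unrestricted ✓ (typability at T1 is all that's needed)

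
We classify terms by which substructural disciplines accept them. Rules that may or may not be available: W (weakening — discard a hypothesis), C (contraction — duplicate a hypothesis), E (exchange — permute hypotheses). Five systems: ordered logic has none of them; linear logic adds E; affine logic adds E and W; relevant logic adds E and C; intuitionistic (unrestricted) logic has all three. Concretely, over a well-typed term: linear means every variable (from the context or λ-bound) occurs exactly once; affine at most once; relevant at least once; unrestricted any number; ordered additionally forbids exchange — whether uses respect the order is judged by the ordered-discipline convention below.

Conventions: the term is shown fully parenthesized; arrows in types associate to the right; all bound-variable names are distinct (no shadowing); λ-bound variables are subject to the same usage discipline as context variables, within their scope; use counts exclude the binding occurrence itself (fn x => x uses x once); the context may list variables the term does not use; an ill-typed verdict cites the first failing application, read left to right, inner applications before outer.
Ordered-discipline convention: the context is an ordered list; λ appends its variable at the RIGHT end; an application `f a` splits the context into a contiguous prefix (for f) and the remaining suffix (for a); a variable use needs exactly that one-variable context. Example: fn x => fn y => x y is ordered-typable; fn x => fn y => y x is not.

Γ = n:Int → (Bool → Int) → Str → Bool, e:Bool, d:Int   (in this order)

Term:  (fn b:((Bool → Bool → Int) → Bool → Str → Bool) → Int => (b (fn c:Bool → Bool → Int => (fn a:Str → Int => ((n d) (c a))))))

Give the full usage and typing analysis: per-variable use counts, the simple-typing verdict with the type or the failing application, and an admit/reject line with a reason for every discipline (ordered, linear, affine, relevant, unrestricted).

variable uses: n: 1, e: 0, d: 1, b (λ-bound): 1, c (λ-bound): 1, a (λ-bound): 1
use order (left to right): b, n, d, c, a
typing: ill-typed: a function awaiting Bool gets Str → Int
ordered: ✗ — not simply typable
linear: ✗ — fails simple typing
affine: ✗ — a type mismatch blocks all five
relevant: ✗ — the type mismatch rejects it
unrestricted: ✗ — not simply typable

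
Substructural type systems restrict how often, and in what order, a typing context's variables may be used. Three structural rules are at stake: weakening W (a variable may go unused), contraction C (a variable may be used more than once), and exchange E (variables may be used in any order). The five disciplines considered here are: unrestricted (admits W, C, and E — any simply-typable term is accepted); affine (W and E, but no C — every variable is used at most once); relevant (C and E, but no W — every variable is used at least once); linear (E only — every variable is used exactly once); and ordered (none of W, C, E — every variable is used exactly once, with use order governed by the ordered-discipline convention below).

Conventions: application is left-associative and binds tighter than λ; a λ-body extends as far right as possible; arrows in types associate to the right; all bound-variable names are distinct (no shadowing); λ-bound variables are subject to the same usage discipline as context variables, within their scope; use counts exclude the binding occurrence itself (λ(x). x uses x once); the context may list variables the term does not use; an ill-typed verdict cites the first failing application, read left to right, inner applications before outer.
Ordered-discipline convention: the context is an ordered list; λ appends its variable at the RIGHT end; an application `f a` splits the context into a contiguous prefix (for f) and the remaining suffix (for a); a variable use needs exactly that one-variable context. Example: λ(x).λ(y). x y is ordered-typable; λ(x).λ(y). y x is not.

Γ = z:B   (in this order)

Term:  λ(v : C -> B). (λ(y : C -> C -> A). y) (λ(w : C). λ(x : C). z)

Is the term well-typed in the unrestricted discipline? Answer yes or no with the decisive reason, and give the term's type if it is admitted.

no — not simply typable
counts: z: 1×; v (bound): 0×; y (bound): 1×; w (bound): 0×; x (bound): 0×
left-to-right use order: y, z
typing: ill-typed: an application expects C -> C -> A but receives C -> C -> B
summary: ordered ✗ | linear ✗ | affine ✗ | relevant ✗ | unrestricted ✗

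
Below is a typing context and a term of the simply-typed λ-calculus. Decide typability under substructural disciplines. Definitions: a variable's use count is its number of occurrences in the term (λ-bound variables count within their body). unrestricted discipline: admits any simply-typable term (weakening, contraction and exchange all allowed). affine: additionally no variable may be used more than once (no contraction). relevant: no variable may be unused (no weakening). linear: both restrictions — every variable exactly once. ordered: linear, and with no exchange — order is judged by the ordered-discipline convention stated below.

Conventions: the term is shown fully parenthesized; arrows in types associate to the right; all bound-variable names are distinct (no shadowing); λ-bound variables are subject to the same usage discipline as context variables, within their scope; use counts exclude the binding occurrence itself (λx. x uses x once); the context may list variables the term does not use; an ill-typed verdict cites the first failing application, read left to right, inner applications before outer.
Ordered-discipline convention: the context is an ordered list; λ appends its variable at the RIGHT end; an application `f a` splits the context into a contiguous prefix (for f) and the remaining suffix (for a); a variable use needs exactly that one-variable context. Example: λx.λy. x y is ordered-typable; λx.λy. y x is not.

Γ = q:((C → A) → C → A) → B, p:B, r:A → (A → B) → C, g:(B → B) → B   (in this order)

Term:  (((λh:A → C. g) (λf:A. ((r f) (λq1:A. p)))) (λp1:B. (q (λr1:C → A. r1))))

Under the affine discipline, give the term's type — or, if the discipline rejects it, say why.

term : B
variable uses: q=1, p=1, r=1, g=1, h [bound]=0, f [bound]=1, q1 [bound]=0, p1 [bound]=0, r1 [bound]=1
left-to-right use order: g, r, f, p, q, r1
typing: well-typed — term : B
summary: ordered ✗ | linear ✗ | affine ✓ | relevant ✗ | unrestricted ✓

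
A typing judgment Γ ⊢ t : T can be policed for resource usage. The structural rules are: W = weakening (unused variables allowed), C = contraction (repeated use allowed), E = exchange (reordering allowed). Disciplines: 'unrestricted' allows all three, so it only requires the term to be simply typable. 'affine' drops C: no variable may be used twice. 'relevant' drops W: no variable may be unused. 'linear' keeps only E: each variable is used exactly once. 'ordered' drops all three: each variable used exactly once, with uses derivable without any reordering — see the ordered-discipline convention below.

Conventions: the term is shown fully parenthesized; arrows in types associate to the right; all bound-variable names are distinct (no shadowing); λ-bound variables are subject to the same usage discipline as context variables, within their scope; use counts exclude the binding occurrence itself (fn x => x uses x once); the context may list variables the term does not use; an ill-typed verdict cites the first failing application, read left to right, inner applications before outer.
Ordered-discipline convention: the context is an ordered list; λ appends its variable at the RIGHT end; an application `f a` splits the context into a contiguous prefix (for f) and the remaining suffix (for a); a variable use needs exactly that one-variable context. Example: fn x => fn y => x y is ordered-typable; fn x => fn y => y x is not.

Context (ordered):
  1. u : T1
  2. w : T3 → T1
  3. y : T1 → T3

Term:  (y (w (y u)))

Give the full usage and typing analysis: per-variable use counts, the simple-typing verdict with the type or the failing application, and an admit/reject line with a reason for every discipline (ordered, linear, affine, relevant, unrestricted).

use counts: u=1, w=1, y=2
order of uses: y, w, y, u
typing: ✓ — T3
ordered ✗ (needs contraction — y ×2)
linear ✗ (needs contraction — y ×2)
affine ✗ (needs contraction — y ×2)
relevant ✓ (none of u, w, y goes unused)
unrestricted ✓ (simply typable at T3; W, C, E all held)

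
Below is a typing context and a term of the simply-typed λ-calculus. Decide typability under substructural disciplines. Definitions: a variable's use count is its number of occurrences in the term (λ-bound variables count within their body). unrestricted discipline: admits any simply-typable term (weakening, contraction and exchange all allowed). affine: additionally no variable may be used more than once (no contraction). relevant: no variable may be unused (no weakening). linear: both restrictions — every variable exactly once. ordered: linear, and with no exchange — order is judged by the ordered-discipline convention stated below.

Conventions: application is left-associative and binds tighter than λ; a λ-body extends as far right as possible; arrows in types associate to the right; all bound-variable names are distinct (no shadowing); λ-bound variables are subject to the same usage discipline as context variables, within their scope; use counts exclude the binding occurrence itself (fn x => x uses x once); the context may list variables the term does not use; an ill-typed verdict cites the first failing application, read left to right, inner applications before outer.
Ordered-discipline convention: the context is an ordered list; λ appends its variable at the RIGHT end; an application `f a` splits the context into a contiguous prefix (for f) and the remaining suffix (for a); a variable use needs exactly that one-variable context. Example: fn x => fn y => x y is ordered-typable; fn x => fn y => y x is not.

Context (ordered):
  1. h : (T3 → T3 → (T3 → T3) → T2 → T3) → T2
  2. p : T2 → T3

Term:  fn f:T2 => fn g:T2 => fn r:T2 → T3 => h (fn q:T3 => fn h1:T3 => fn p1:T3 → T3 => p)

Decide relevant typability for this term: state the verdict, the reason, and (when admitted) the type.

no — needs weakening: f, g, r, q, h1, p1 unused
counts: h: 1, p: 1, f [bound]: 0, g [bound]: 0, r [bound]: 0, q [bound]: 0, h1 [bound]: 0, p1 [bound]: 0
order of uses: h, p
typing: ✓ — T2 → T2 → (T2 → T3) → T2
summary: ordered ✗ | linear ✗ | affine ✓ | relevant ✗ | unrestricted ✓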